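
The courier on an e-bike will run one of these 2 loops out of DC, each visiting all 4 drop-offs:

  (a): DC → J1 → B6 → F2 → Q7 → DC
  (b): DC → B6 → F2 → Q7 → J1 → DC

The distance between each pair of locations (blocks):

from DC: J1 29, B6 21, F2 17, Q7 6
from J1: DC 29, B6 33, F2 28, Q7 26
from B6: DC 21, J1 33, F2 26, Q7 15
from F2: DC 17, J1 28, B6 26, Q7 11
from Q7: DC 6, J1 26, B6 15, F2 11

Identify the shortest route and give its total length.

Shortest is (a), total 105 blocks.

(a): 29 + 33 + 26 + 11 + 6 = 105
(b): 21 + 26 + 11 + 26 + 29 = 113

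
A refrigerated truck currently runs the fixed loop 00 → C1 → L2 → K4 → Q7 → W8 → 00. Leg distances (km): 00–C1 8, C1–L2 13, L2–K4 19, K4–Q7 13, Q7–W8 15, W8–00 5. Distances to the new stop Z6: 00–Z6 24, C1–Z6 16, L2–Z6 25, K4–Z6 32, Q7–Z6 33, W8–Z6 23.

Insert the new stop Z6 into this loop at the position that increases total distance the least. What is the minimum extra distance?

Insertion cost between consecutive stops i–j is d(i,Z6) + d(Z6,j) − d(i,j):
  between 00 and C1: 24 + 16 − 8 = 32
  between C1 and L2: 16 + 25 − 13 = 28
  between L2 and K4: 25 + 32 − 19 = 38
  between K4 and Q7: 32 + 33 − 13 = 52
  between Q7 and W8: 33 + 23 − 15 = 41
  between W8 and 00: 23 + 24 − 5 = 42
Cheapest insertion is between C1 and L2, adding 28.
New total = 73 + 28 = 101.

Minimum extra distance: 28 km, inserting Z6 between C1 and L2.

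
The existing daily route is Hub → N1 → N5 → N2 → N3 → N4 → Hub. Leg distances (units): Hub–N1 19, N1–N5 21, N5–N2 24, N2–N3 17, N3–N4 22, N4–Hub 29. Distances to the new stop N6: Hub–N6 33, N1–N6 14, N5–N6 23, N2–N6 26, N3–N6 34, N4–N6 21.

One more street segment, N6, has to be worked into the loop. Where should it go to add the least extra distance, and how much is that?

Insertion cost between consecutive stops i–j is d(i,N6) + d(N6,j) − d(i,j):
  between Hub and N1: 33 + 14 − 19 = 28
  between N1 and N5: 14 + 23 − 21 = 16
  between N5 and N2: 23 + 26 − 24 = 25
  between N2 and N3: 26 + 34 − 17 = 43
  between N3 and N4: 34 + 21 − 22 = 33
  between N4 and Hub: 21 + 33 − 29 = 25
Cheapest insertion is between N1 and N5, adding 16.
New total = 132 + 16 = 148.

Adding 16 by placing N6 on the N1–N5 leg.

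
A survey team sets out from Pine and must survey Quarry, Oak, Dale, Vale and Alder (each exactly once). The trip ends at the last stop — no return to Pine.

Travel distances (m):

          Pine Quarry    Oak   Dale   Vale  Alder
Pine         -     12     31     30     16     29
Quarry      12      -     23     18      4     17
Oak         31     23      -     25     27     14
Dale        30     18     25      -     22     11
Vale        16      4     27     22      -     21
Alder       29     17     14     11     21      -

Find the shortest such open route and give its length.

Shortest open route: 63 m.

There are 5! = 120 possible orderings.
Pine - Quarry - Oak - Dale - Vale - Alder: 12+23+25+22+21 = 103
Pine - Quarry - Oak - Dale - Alder - Vale: 12+23+25+11+21 = 92
Pine - Quarry - Oak - Vale - Dale - Alder: 12+23+27+22+11 = 95
Pine - Quarry - Oak - Vale - Alder - Dale: 12+23+27+21+11 = 94
Pine - Quarry - Oak - Alder - Dale - Vale: 12+23+14+11+22 = 82
Pine - Quarry - Oak - Alder - Vale - Dale: 12+23+14+21+22 = 92
Pine - Quarry - Dale - Oak - Vale - Alder: 12+18+25+27+21 = 103
Pine - Quarry - Dale - Oak - Alder - Vale: 12+18+25+14+21 = 90
Pine - Quarry - Dale - Vale - Oak - Alder: 12+18+22+27+14 = 93
Pine - Quarry - Dale - Vale - Alder - Oak: 12+18+22+21+14 = 87
Pine - Quarry - Dale - Alder - Oak - Vale: 12+18+11+14+27 = 82
Pine - Quarry - Dale - Alder - Vale - Oak: 12+18+11+21+27 = 89
Pine - Quarry - Vale - Oak - Dale - Alder: 12+4+27+25+11 = 79
Pine - Quarry - Vale - Oak - Alder - Dale: 12+4+27+14+11 = 68
… (106 more)
Pine - Quarry - Vale - Dale - Alder - Oak: 12+4+22+11+14 = 63  ← best
The minimum is 63.
One shortest path: Pine → Quarry → Vale → Dale → Alder → Oak.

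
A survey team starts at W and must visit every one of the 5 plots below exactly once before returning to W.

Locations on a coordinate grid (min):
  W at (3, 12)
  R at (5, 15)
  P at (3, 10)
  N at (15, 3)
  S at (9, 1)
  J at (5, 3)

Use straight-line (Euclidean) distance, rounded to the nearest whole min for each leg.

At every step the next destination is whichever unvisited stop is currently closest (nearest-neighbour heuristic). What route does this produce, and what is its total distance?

Total distance 44 min via the nearest-neighbour route W → P → R → J → S → N → W.

W → [P:2 / R:4 / J:9 / S:13 / N:15] → P (2)
P → [R:5 / J:7 / S:11 / N:14] → R (5)
R → [J:12 / S:15 / N:16] → J (12)
J → [S:4 / N:10] → S (4)
S → [N:6] → N (6)
Return N→W: 15.
Total = 2 + 5 + 12 + 4 + 6 + 15 = 44.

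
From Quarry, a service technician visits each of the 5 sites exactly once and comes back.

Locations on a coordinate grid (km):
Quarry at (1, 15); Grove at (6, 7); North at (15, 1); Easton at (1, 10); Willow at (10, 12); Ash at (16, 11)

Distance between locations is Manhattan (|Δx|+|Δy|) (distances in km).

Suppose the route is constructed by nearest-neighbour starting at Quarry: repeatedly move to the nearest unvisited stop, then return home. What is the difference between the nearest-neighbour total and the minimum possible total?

The nearest-neighbour route is 10 km longer than optimal.

Quarry: Easton=5, Willow=12, Grove=13, Ash=19, North=28 ⇒ Easton
Easton: Grove=8, Willow=11, Ash=16, North=23 ⇒ Grove
Grove: Willow=9, Ash=14, North=15 ⇒ Willow
Willow: Ash=7, North=16 ⇒ Ash
Ash: North=11 ⇒ North
NN route Quarry → Easton → Grove → Willow → Ash → North → Quarry costs 68.
Optimal: Quarry → Easton → Grove → North → Ash → Willow → Quarry costs 58 (by enumerating all 60 distinct tours).
Excess = 68 − 58 = 10.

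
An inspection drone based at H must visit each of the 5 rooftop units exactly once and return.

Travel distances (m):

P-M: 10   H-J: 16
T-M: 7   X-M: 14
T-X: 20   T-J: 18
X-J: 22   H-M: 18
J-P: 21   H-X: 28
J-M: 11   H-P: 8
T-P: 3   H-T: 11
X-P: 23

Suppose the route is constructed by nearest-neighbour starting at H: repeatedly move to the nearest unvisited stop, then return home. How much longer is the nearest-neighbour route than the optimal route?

9 m longer than the optimal tour.

H: P=8, T=11, J=16, M=18, X=28 ⇒ P
P: T=3, M=10, J=21, X=23 ⇒ T
T: M=7, J=18, X=20 ⇒ M
M: J=11, X=14 ⇒ J
J: X=22 ⇒ X
NN route H → P → T → M → J → X → H costs 79.
Optimal: H → J → X → M → T → P → H costs 70 (by enumerating all 60 distinct tours).
Excess = 79 − 70 = 9.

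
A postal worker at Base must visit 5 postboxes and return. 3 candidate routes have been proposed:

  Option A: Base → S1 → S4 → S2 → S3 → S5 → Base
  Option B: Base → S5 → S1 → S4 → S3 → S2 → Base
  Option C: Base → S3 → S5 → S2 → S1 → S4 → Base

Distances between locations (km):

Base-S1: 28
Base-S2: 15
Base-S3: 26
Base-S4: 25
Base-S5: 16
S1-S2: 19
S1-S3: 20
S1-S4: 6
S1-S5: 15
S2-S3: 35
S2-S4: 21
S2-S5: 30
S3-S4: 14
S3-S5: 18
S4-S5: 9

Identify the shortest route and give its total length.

Shortest is Option B, total 101 km.

Option A: 28 + 6 + 21 + 35 + 18 + 16 = 124
Option B: 16 + 15 + 6 + 14 + 35 + 15 = 101
Option C: 26 + 18 + 30 + 19 + 6 + 25 = 124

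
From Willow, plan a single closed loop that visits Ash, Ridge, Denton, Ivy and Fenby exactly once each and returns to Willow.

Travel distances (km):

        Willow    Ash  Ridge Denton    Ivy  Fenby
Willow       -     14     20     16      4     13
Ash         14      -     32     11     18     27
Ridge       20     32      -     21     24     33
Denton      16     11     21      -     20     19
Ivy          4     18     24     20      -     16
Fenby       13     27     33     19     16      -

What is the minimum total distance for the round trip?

Shortest round trip = 99 km.

Willow - Ash - Ridge - Denton - Ivy - Fenby - Willow: 14+32+21+20+16+13 = 116
Willow - Ash - Ridge - Denton - Fenby - Ivy - Willow: 14+32+21+19+16+4 = 106
Willow - Ash - Ridge - Ivy - Denton - Fenby - Willow: 14+32+24+20+19+13 = 122
Willow - Ash - Ridge - Ivy - Fenby - Denton - Willow: 14+32+24+16+19+16 = 121
Willow - Ash - Ridge - Fenby - Denton - Ivy - Willow: 14+32+33+19+20+4 = 122
Willow - Ash - Ridge - Fenby - Ivy - Denton - Willow: 14+32+33+16+20+16 = 131
Willow - Ash - Denton - Ridge - Ivy - Fenby - Willow: 14+11+21+24+16+13 = 99
Willow - Ash - Denton - Ridge - Fenby - Ivy - Willow: 14+11+21+33+16+4 = 99
Willow - Ash - Denton - Ivy - Ridge - Fenby - Willow: 14+11+20+24+33+13 = 115
Willow - Ash - Denton - Ivy - Fenby - Ridge - Willow: 14+11+20+16+33+20 = 114
Willow - Ash - Denton - Fenby - Ridge - Ivy - Willow: 14+11+19+33+24+4 = 105
Willow - Ash - Denton - Fenby - Ivy - Ridge - Willow: 14+11+19+16+24+20 = 104
Willow - Ash - Ivy - Ridge - Denton - Fenby - Willow: 14+18+24+21+19+13 = 109
Willow - Ash - Ivy - Ridge - Fenby - Denton - Willow: 14+18+24+33+19+16 = 124
… (46 more)
The minimum is 99.
One optimal route: Willow → Ash → Denton → Ridge → Ivy → Fenby → Willow (or its reverse).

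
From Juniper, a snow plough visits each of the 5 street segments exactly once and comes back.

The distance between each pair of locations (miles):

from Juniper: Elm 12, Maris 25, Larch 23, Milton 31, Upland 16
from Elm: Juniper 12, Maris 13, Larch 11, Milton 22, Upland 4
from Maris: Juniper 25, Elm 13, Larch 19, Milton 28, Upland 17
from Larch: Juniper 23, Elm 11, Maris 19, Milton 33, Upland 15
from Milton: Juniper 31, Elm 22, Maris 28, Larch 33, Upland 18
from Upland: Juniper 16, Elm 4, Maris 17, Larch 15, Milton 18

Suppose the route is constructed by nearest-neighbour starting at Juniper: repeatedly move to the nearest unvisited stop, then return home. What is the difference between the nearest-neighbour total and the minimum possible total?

From Juniper: Elm=12, Upland=16, Larch=23, Maris=25, Milton=31 → choose Elm (12).
From Elm: Upland=4, Larch=11, Maris=13, Milton=22 → choose Upland (4).
From Upland: Larch=15, Maris=17, Milton=18 → choose Larch (15).
From Larch: Maris=19, Milton=33 → choose Maris (19).
From Maris: Milton=28 → choose Milton (28).
NN route Juniper → Elm → Upland → Larch → Maris → Milton → Juniper costs 109.
Optimal: Juniper → Elm → Larch → Maris → Milton → Upland → Juniper costs 104 (by enumerating all 60 distinct tours).
Excess = 109 − 104 = 5.

5 miles longer than the optimal tour.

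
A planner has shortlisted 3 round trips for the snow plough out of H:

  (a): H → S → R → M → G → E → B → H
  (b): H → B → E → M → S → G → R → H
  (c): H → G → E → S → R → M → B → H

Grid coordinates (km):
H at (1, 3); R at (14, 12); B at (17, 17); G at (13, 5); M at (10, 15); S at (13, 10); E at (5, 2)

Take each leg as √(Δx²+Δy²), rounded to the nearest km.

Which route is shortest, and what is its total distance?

67 km — (c) is the shortest.

(a): 14 + 2 + 5 + 10 + 9 + 19 + 21 = 80
(b): 21 + 19 + 14 + 6 + 5 + 7 + 16 = 88
(c): 12 + 9 + 11 + 2 + 5 + 7 + 21 = 67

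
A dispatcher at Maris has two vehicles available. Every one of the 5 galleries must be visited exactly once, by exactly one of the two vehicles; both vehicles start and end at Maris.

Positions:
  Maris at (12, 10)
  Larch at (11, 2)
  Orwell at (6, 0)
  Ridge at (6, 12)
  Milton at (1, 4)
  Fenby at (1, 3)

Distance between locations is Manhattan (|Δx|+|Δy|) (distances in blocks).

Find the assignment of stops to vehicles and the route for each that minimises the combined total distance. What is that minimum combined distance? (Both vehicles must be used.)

Check every non-empty split of the stops between the two vehicles; for each half take its own optimal tour:
  {Larch} + {Orwell, Ridge, Milton, Fenby}: 18 + 46 = 64
  {Orwell} + {Larch, Ridge, Milton, Fenby}: 32 + 42 = 74
  {Larch, Orwell} + {Ridge, Milton, Fenby}: 32 + 40 = 72
  {Ridge} + {Larch, Orwell, Milton, Fenby}: 16 + 42 = 58
  {Larch, Ridge} + {Orwell, Milton, Fenby}: 32 + 42 = 74
  {Orwell, Ridge} + {Larch, Milton, Fenby}: 36 + 38 = 74
  … (15 splits in total)
Best: vehicle 1 Maris → Ridge → Maris = 16; vehicle 2 Maris → Larch → Orwell → Fenby → Milton → Maris = 42; combined 58.

58 blocks — the smallest possible combined total.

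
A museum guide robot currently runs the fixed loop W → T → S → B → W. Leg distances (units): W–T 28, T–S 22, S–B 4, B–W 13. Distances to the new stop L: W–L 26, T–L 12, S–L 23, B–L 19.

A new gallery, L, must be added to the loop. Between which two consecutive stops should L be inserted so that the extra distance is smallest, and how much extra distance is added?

+10 — insert L between W and T.

Insertion cost between consecutive stops i–j is d(i,L) + d(L,j) − d(i,j):
  between W and T: 26 + 12 − 28 = 10
  between T and S: 12 + 23 − 22 = 13
  between S and B: 23 + 19 − 4 = 38
  between B and W: 19 + 26 − 13 = 32
Cheapest insertion is between W and T, adding 10.
New total = 67 + 10 = 77.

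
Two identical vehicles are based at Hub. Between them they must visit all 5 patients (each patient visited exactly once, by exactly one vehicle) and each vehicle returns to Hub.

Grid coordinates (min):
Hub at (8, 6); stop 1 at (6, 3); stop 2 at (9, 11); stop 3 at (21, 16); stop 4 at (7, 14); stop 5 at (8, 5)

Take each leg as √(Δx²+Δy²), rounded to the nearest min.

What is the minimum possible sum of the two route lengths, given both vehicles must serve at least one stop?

Try each way of splitting the stops between the two vehicles (each non-empty) and, for each split, find the best tour for each vehicle:
  {stop 1} + {stop 2, stop 3, stop 4, stop 5}: 8 + 41 = 49
  {stop 2} + {stop 1, stop 3, stop 4, stop 5}: 10 + 45 = 55
  {stop 1, stop 2} + {stop 3, stop 4, stop 5}: 18 + 40 = 58
  {stop 3} + {stop 1, stop 2, stop 4, stop 5}: 32 + 24 = 56
  {stop 1, stop 3} + {stop 2, stop 4, stop 5}: 40 + 19 = 59
  {stop 2, stop 3} + {stop 1, stop 4, stop 5}: 34 + 23 = 57
  … (15 splits in total)
  {stop 2, stop 3, stop 4} + {stop 1, stop 5}: 39 + 8 = 47  ← best
Best: vehicle 1 Hub → stop 2 → stop 4 → stop 3 → Hub = 39; vehicle 2 Hub → stop 1 → stop 5 → Hub = 8; combined 47.

47 min — the smallest possible combined total.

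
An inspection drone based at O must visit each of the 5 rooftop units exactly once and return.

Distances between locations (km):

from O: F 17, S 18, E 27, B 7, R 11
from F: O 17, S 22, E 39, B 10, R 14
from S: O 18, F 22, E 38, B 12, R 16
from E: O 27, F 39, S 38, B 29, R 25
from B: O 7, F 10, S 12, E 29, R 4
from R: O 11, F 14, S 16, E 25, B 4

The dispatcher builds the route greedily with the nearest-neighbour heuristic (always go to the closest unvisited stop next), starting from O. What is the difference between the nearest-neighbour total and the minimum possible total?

Excess over optimum: 6 km.

From O: B=7, R=11, F=17, S=18, E=27 → choose B (7).
From B: R=4, F=10, S=12, E=29 → choose R (4).
From R: F=14, S=16, E=25 → choose F (14).
From F: S=22, E=39 → choose S (22).
From S: E=38 → choose E (38).
NN route O → B → R → F → S → E → O costs 112.
Optimal: O → S → F → B → R → E → O costs 106 (by enumerating all 60 distinct tours).
Excess = 112 − 106 = 6.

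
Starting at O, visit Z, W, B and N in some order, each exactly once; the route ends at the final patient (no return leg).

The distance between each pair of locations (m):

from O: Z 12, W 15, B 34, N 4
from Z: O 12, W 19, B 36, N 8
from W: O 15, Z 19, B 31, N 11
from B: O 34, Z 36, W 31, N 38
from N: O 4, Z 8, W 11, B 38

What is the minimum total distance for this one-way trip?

Shortest open route: 62 m.

There are 4! = 24 possible orderings.
O - Z - W - B - N: 12+19+31+38 = 100
O - Z - W - N - B: 12+19+11+38 = 80
O - Z - B - W - N: 12+36+31+11 = 90
O - Z - B - N - W: 12+36+38+11 = 97
O - Z - N - W - B: 12+8+11+31 = 62
O - Z - N - B - W: 12+8+38+31 = 89
O - W - Z - B - N: 15+19+36+38 = 108
O - W - Z - N - B: 15+19+8+38 = 80
O - W - B - Z - N: 15+31+36+8 = 90
O - W - B - N - Z: 15+31+38+8 = 92
O - W - N - Z - B: 15+11+8+36 = 70
O - W - N - B - Z: 15+11+38+36 = 100
O - B - Z - W - N: 34+36+19+11 = 100
O - B - Z - N - W: 34+36+8+11 = 89
… (10 more)
The minimum is 62.
One shortest path: O → Z → N → W → B.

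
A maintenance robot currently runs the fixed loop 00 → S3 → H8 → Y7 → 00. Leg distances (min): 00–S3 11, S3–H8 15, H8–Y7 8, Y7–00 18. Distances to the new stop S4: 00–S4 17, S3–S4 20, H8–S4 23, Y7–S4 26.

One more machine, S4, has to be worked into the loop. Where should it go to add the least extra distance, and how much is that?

+25 min — insert S4 between Y7 and 00.

Insertion cost between consecutive stops i–j is d(i,S4) + d(S4,j) − d(i,j):
  between 00 and S3: 17 + 20 − 11 = 26
  between S3 and H8: 20 + 23 − 15 = 28
  between H8 and Y7: 23 + 26 − 8 = 41
  between Y7 and 00: 26 + 17 − 18 = 25
Cheapest insertion is between Y7 and 00, adding 25.
New total = 52 + 25 = 77.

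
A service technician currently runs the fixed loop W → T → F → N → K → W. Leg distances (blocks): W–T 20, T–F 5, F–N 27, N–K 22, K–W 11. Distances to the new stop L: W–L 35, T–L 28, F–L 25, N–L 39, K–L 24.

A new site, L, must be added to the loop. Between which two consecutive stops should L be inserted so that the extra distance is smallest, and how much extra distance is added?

Insertion cost between consecutive stops i–j is d(i,L) + d(L,j) − d(i,j):
  between W and T: 35 + 28 − 20 = 43
  between T and F: 28 + 25 − 5 = 48
  between F and N: 25 + 39 − 27 = 37
  between N and K: 39 + 24 − 22 = 41
  between K and W: 24 + 35 − 11 = 48
Cheapest insertion is between F and N, adding 37.
New total = 85 + 37 = 122.

Minimum extra distance: 37 blocks, inserting L between F and N.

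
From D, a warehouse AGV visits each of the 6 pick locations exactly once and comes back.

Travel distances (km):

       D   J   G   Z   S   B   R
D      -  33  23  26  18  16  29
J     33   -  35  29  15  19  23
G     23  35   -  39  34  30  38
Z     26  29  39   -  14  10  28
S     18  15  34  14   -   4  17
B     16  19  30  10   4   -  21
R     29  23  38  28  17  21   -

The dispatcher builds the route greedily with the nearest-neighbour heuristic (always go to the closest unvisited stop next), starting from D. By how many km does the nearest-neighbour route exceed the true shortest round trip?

From D: B=16, S=18, G=23, Z=26, R=29, J=33 → choose B (16).
From B: S=4, Z=10, J=19, R=21, G=30 → choose S (4).
From S: Z=14, J=15, R=17, G=34 → choose Z (14).
From Z: R=28, J=29, G=39 → choose R (28).
From R: J=23, G=38 → choose J (23).
From J: G=35 → choose G (35).
NN route D → B → S → Z → R → J → G → D costs 143.
Optimal: D → G → J → R → S → Z → B → D costs 138 (by enumerating all 360 distinct tours).
Excess = 143 − 138 = 5.

The nearest-neighbour route is 5 km longer than optimal.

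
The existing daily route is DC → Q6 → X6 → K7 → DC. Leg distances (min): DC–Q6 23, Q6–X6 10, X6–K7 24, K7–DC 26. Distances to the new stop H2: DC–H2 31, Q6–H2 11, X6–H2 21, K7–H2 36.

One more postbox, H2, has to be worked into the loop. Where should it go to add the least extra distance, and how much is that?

Adding 19 min by placing H2 on the DC–Q6 leg.

Insertion cost between consecutive stops i–j is d(i,H2) + d(H2,j) − d(i,j):
  between DC and Q6: 31 + 11 − 23 = 19
  between Q6 and X6: 11 + 21 − 10 = 22
  between X6 and K7: 21 + 36 − 24 = 33
  between K7 and DC: 36 + 31 − 26 = 41
Cheapest insertion is between DC and Q6, adding 19.
New total = 83 + 19 = 102.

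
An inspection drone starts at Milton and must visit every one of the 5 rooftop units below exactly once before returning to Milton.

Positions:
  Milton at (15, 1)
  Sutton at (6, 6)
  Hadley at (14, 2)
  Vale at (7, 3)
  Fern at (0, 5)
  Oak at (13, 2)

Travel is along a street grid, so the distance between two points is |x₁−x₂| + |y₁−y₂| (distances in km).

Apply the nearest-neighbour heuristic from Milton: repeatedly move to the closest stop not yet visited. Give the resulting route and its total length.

Milton → [Hadley:2 / Oak:3 / Vale:10 / Sutton:14 / Fern:19] → Hadley (2)
Hadley → [Oak:1 / Vale:8 / Sutton:12 / Fern:17] → Oak (1)
Oak → [Vale:7 / Sutton:11 / Fern:16] → Vale (7)
Vale → [Sutton:4 / Fern:9] → Sutton (4)
Sutton → [Fern:7] → Fern (7)
Return Fern→Milton: 19.
Total = 2 + 1 + 7 + 4 + 7 + 19 = 40.

Total distance 40 km via the nearest-neighbour route Milton → Hadley → Oak → Vale → Sutton → Fern → Milton.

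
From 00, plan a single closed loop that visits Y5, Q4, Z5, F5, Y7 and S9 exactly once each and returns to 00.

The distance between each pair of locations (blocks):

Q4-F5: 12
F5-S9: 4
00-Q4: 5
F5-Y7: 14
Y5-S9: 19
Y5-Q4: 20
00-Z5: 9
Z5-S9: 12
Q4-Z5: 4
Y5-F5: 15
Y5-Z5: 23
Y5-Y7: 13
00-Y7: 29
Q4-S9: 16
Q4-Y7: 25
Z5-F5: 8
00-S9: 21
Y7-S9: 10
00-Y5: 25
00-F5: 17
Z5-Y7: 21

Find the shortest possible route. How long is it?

00→Y5→Q4→Z5→F5→Y7→S9→00: 25+20+4+8+14+10+21 = 102
00→Y5→Q4→Z5→F5→S9→Y7→00: 25+20+4+8+4+10+29 = 100
00→Y5→Q4→Z5→Y7→F5→S9→00: 25+20+4+21+14+4+21 = 109
00→Y5→Q4→Z5→Y7→S9→F5→00: 25+20+4+21+10+4+17 = 101
00→Y5→Q4→Z5→S9→F5→Y7→00: 25+20+4+12+4+14+29 = 108
00→Y5→Q4→Z5→S9→Y7→F5→00: 25+20+4+12+10+14+17 = 102
00→Y5→Q4→F5→Z5→Y7→S9→00: 25+20+12+8+21+10+21 = 117
00→Y5→Q4→F5→Z5→S9→Y7→00: 25+20+12+8+12+10+29 = 116
… (352 more)
00→Y5→Y7→S9→F5→Z5→Q4→00: 25+13+10+4+8+4+5 = 69  ← best
The minimum is 69.
One optimal route: 00 → Y5 → Y7 → S9 → F5 → Z5 → Q4 → 00 (or its reverse).

Shortest round trip = 69 blocks.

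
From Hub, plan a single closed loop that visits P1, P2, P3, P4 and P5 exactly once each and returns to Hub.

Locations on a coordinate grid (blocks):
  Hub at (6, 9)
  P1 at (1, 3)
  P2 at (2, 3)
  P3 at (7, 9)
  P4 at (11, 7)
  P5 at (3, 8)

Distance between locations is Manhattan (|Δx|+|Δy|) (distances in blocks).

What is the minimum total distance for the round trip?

Shortest round trip = 32 blocks.

There are 60 distinct closed tours to check (reversals are equivalent).
Hub - P1 - P2 - P3 - P4 - P5 - Hub: 11+1+11+6+9+4 = 42
Hub - P1 - P2 - P3 - P5 - P4 - Hub: 11+1+11+5+9+7 = 44
Hub - P1 - P2 - P4 - P3 - P5 - Hub: 11+1+13+6+5+4 = 40
Hub - P1 - P2 - P4 - P5 - P3 - Hub: 11+1+13+9+5+1 = 40
Hub - P1 - P2 - P5 - P3 - P4 - Hub: 11+1+6+5+6+7 = 36
Hub - P1 - P2 - P5 - P4 - P3 - Hub: 11+1+6+9+6+1 = 34
Hub - P1 - P3 - P2 - P4 - P5 - Hub: 11+12+11+13+9+4 = 60
Hub - P1 - P3 - P2 - P5 - P4 - Hub: 11+12+11+6+9+7 = 56
Hub - P1 - P3 - P4 - P2 - P5 - Hub: 11+12+6+13+6+4 = 52
Hub - P1 - P3 - P4 - P5 - P2 - Hub: 11+12+6+9+6+10 = 54
Hub - P1 - P3 - P5 - P2 - P4 - Hub: 11+12+5+6+13+7 = 54
Hub - P1 - P3 - P5 - P4 - P2 - Hub: 11+12+5+9+13+10 = 60
Hub - P1 - P4 - P2 - P3 - P5 - Hub: 11+14+13+11+5+4 = 58
Hub - P1 - P4 - P2 - P5 - P3 - Hub: 11+14+13+6+5+1 = 50
… (46 more)
Hub - P3 - P4 - P1 - P2 - P5 - Hub: 1+6+14+1+6+4 = 32  ← best
The minimum is 32.
One optimal route: Hub → P3 → P4 → P1 → P2 → P5 → Hub (or its reverse).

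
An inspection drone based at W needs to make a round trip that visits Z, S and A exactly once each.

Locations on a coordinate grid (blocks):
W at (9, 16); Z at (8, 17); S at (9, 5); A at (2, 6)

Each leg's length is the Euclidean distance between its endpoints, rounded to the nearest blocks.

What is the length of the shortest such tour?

W → Z → S → A → W: 1+12+7+12 = 32
W → Z → A → S → W: 1+13+7+11 = 32
W → S → Z → A → W: 11+12+13+12 = 48
The minimum is 32.
One optimal route: W → Z → S → A → W (or its reverse).

Shortest round trip = 32 blocks.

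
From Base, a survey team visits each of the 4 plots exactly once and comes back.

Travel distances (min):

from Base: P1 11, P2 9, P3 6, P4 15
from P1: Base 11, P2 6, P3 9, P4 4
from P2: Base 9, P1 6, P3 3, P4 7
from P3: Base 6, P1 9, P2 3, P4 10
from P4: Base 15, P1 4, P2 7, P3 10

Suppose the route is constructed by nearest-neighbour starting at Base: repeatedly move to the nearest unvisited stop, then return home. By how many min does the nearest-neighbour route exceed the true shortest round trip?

The nearest-neighbour route is 3 min longer than optimal.

Base: P3=6, P2=9, P1=11, P4=15 ⇒ P3
P3: P2=3, P1=9, P4=10 ⇒ P2
P2: P1=6, P4=7 ⇒ P1
P1: P4=4 ⇒ P4
NN route Base → P3 → P2 → P1 → P4 → Base costs 34.
Optimal: Base → P1 → P4 → P2 → P3 → Base costs 31 (by enumerating all 12 distinct tours).
Excess = 34 − 31 = 3.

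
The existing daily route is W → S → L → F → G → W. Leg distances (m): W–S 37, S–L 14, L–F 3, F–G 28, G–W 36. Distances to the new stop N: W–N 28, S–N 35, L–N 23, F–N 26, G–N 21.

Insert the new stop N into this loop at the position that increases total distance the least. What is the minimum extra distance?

Adding 13 m by placing N on the G–W leg.

Insertion cost between consecutive stops i–j is d(i,N) + d(N,j) − d(i,j):
  between W and S: 28 + 35 − 37 = 26
  between S and L: 35 + 23 − 14 = 44
  between L and F: 23 + 26 − 3 = 46
  between F and G: 26 + 21 − 28 = 19
  between G and W: 21 + 28 − 36 = 13
Cheapest insertion is between G and W, adding 13.
New total = 118 + 13 = 131.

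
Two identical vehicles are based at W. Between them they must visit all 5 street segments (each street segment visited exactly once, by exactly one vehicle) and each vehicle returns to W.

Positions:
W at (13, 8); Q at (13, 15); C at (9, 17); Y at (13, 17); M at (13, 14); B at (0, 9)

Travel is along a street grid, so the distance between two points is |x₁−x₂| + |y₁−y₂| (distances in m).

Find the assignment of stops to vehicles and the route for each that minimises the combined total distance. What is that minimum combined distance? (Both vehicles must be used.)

Minimum combined distance: 54 m.

There are 2^4 − 1 = 15 ways to divide the 5 stops into two non-empty groups. For each, the best each vehicle can do is its own shortest tour through its group:
  {Q} + {C, Y, M, B}: 14 + 44 = 58
  {C} + {Q, Y, M, B}: 26 + 44 = 70
  {Q, C} + {Y, M, B}: 26 + 44 = 70
  {Y} + {Q, C, M, B}: 18 + 44 = 62
  {Q, Y} + {C, M, B}: 18 + 44 = 62
  {C, Y} + {Q, M, B}: 26 + 40 = 66
  … (15 splits in total)
  {Q, C, Y, M} + {B}: 26 + 28 = 54  ← best
Best: vehicle 1 W → Q → C → Y → M → W = 26; vehicle 2 W → B → W = 28; combined 54.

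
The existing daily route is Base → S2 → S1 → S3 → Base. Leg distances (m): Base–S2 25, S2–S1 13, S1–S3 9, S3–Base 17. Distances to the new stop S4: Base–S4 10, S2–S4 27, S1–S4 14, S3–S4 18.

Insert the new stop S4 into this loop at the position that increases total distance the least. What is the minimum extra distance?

Insertion cost between consecutive stops i–j is d(i,S4) + d(S4,j) − d(i,j):
  between Base and S2: 10 + 27 − 25 = 12
  between S2 and S1: 27 + 14 − 13 = 28
  between S1 and S3: 14 + 18 − 9 = 23
  between S3 and Base: 18 + 10 − 17 = 11
Cheapest insertion is between S3 and Base, adding 11.
New total = 64 + 11 = 75.

Adding 11 m by placing S4 on the S3–Base leg.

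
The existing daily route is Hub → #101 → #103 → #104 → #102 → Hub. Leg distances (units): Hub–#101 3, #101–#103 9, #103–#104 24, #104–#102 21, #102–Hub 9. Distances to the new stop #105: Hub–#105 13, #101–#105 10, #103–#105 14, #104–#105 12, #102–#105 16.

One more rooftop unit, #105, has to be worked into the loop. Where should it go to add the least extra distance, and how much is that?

Adding 2 by placing #105 on the #103–#104 leg.

Insertion cost between consecutive stops i–j is d(i,#105) + d(#105,j) − d(i,j):
  between Hub and #101: 13 + 10 − 3 = 20
  between #101 and #103: 10 + 14 − 9 = 15
  between #103 and #104: 14 + 12 − 24 = 2
  between #104 and #102: 12 + 16 − 21 = 7
  between #102 and Hub: 16 + 13 − 9 = 20
Cheapest insertion is between #103 and #104, adding 2.
New total = 66 + 2 = 68.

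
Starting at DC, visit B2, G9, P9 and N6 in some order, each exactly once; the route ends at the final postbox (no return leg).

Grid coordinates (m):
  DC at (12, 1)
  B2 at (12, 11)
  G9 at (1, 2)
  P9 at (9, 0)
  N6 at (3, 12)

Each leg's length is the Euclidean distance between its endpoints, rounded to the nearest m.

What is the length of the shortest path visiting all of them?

There are 4! = 24 possible orderings.
DC - B2 - G9 - P9 - N6: 10+14+8+13 = 45
DC - B2 - G9 - N6 - P9: 10+14+10+13 = 47
DC - B2 - P9 - G9 - N6: 10+11+8+10 = 39
DC - B2 - P9 - N6 - G9: 10+11+13+10 = 44
DC - B2 - N6 - G9 - P9: 10+9+10+8 = 37
DC - B2 - N6 - P9 - G9: 10+9+13+8 = 40
DC - G9 - B2 - P9 - N6: 11+14+11+13 = 49
DC - G9 - B2 - N6 - P9: 11+14+9+13 = 47
DC - G9 - P9 - B2 - N6: 11+8+11+9 = 39
DC - G9 - P9 - N6 - B2: 11+8+13+9 = 41
DC - G9 - N6 - B2 - P9: 11+10+9+11 = 41
DC - G9 - N6 - P9 - B2: 11+10+13+11 = 45
DC - P9 - B2 - G9 - N6: 3+11+14+10 = 38
DC - P9 - B2 - N6 - G9: 3+11+9+10 = 33
… (10 more)
DC - P9 - G9 - N6 - B2: 3+8+10+9 = 30  ← best
The minimum is 30.
One shortest path: DC → P9 → G9 → N6 → B2.

30 m — the minimum one-way total.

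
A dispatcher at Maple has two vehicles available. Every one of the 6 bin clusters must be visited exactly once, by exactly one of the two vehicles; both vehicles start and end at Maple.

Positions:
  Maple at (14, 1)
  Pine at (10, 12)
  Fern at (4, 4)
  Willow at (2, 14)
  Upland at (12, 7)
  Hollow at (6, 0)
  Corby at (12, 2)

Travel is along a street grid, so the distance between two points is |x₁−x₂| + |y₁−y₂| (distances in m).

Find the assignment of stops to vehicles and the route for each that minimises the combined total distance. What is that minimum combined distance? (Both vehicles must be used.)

58 m — the smallest possible combined total.

Try each way of splitting the stops between the two vehicles (each non-empty) and, for each split, find the best tour for each vehicle:
  {Pine} + {Fern, Willow, Upland, Hollow, Corby}: 30 + 52 = 82
  {Fern} + {Pine, Willow, Upland, Hollow, Corby}: 26 + 52 = 78
  {Pine, Fern} + {Willow, Upland, Hollow, Corby}: 42 + 52 = 94
  {Willow} + {Pine, Fern, Upland, Hollow, Corby}: 50 + 44 = 94
  {Pine, Willow} + {Fern, Upland, Hollow, Corby}: 50 + 34 = 84
  {Fern, Willow} + {Pine, Upland, Hollow, Corby}: 50 + 40 = 90
  … (31 splits in total)
  {Pine, Fern, Willow, Upland, Hollow} + {Corby}: 52 + 6 = 58  ← best
Best: vehicle 1 Maple → Upland → Pine → Willow → Fern → Hollow → Maple = 52; vehicle 2 Maple → Corby → Maple = 6; combined 58.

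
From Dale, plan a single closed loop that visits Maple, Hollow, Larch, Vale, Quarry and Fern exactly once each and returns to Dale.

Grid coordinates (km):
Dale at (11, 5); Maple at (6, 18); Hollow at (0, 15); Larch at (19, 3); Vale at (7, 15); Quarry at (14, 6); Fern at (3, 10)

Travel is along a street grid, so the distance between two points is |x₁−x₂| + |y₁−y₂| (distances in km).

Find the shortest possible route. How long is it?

Dale-Maple-Hollow-Larch-Vale-Quarry-Fern-Dale: 18+9+31+24+16+15+13 = 126
Dale-Maple-Hollow-Larch-Vale-Fern-Quarry-Dale: 18+9+31+24+9+15+4 = 110
Dale-Maple-Hollow-Larch-Quarry-Vale-Fern-Dale: 18+9+31+8+16+9+13 = 104
Dale-Maple-Hollow-Larch-Quarry-Fern-Vale-Dale: 18+9+31+8+15+9+14 = 104
Dale-Maple-Hollow-Larch-Fern-Vale-Quarry-Dale: 18+9+31+23+9+16+4 = 110
Dale-Maple-Hollow-Larch-Fern-Quarry-Vale-Dale: 18+9+31+23+15+16+14 = 126
Dale-Maple-Hollow-Vale-Larch-Quarry-Fern-Dale: 18+9+7+24+8+15+13 = 94
Dale-Maple-Hollow-Vale-Larch-Fern-Quarry-Dale: 18+9+7+24+23+15+4 = 100
… (352 more)
Dale-Larch-Quarry-Vale-Maple-Hollow-Fern-Dale: 10+8+16+4+9+8+13 = 68  ← best
The minimum is 68.
One optimal route: Dale → Larch → Quarry → Vale → Maple → Hollow → Fern → Dale (or its reverse).

Minimum total distance: 68 km.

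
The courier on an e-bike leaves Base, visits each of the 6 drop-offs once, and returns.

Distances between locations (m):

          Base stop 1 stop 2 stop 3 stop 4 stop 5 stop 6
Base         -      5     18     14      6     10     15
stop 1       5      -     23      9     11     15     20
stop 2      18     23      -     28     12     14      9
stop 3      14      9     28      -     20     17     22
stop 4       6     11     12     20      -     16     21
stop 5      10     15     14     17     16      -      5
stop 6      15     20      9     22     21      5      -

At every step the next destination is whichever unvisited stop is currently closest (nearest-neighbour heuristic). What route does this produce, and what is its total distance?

63 m along Base → stop 1 → stop 3 → stop 5 → stop 6 → stop 2 → stop 4 → Base.

Base → [stop 1:5 / stop 4:6 / stop 5:10 / stop 3:14 / stop 6:15 / stop 2:18] → stop 1 (5)
stop 1 → [stop 3:9 / stop 4:11 / stop 5:15 / stop 6:20 / stop 2:23] → stop 3 (9)
stop 3 → [stop 5:17 / stop 4:20 / stop 6:22 / stop 2:28] → stop 5 (17)
stop 5 → [stop 6:5 / stop 2:14 / stop 4:16] → stop 6 (5)
stop 6 → [stop 2:9 / stop 4:21] → stop 2 (9)
stop 2 → [stop 4:12] → stop 4 (12)
Return stop 4→Base: 6.
Total = 5 + 9 + 17 + 5 + 9 + 12 + 6 = 63.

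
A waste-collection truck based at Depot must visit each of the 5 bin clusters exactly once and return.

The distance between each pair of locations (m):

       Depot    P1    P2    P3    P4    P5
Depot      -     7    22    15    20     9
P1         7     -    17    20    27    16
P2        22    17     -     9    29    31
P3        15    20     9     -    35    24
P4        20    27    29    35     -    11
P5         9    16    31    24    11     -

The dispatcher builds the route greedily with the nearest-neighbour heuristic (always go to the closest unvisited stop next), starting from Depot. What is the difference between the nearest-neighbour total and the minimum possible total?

Depot: P1=7, P5=9, P3=15, P4=20, P2=22 ⇒ P1
P1: P5=16, P2=17, P3=20, P4=27 ⇒ P5
P5: P4=11, P3=24, P2=31 ⇒ P4
P4: P2=29, P3=35 ⇒ P2
P2: P3=9 ⇒ P3
NN route Depot → P1 → P5 → P4 → P2 → P3 → Depot costs 87.
Optimal: Depot → P1 → P3 → P2 → P4 → P5 → Depot costs 85 (by enumerating all 60 distinct tours).
Excess = 87 − 85 = 2.

The nearest-neighbour route is 2 m longer than optimal.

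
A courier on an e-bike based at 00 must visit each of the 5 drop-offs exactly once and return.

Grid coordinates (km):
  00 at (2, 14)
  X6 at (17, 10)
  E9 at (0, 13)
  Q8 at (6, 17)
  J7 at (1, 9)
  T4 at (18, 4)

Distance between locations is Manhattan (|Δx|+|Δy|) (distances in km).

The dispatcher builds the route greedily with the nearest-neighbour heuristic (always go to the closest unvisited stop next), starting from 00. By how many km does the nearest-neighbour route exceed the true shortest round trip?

From 00: E9=3, J7=6, Q8=7, X6=19, T4=26 → choose E9 (3).
From E9: J7=5, Q8=10, X6=20, T4=27 → choose J7 (5).
From J7: Q8=13, X6=17, T4=22 → choose Q8 (13).
From Q8: X6=18, T4=25 → choose X6 (18).
From X6: T4=7 → choose T4 (7).
NN route 00 → E9 → J7 → Q8 → X6 → T4 → 00 costs 72.
Optimal: 00 → E9 → J7 → T4 → X6 → Q8 → 00 costs 62 (by enumerating all 60 distinct tours).
Excess = 72 − 62 = 10.

Excess over optimum: 10 km.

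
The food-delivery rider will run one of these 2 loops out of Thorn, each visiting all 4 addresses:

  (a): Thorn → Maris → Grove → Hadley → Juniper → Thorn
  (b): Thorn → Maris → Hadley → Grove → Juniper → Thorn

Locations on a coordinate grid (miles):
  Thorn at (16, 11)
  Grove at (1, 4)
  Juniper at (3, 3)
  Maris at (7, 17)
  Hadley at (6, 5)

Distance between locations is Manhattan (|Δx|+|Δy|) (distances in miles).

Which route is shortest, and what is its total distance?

Shortest is (b), total 58 miles.

(a): 15 + 19 + 6 + 5 + 21 = 66
(b): 15 + 13 + 6 + 3 + 21 = 58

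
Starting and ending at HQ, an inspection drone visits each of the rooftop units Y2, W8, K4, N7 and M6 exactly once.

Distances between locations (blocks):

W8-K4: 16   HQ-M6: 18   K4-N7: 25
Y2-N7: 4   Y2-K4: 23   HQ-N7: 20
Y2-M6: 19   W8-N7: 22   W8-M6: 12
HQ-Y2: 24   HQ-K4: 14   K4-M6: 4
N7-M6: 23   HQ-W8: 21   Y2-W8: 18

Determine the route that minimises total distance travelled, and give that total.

There are 60 distinct closed tours to check (reversals are equivalent).
HQ - Y2 - W8 - K4 - N7 - M6 - HQ: 24+18+16+25+23+18 = 124
HQ - Y2 - W8 - K4 - M6 - N7 - HQ: 24+18+16+4+23+20 = 105
HQ - Y2 - W8 - N7 - K4 - M6 - HQ: 24+18+22+25+4+18 = 111
HQ - Y2 - W8 - N7 - M6 - K4 - HQ: 24+18+22+23+4+14 = 105
HQ - Y2 - W8 - M6 - K4 - N7 - HQ: 24+18+12+4+25+20 = 103
HQ - Y2 - W8 - M6 - N7 - K4 - HQ: 24+18+12+23+25+14 = 116
HQ - Y2 - K4 - W8 - N7 - M6 - HQ: 24+23+16+22+23+18 = 126
HQ - Y2 - K4 - W8 - M6 - N7 - HQ: 24+23+16+12+23+20 = 118
HQ - Y2 - K4 - N7 - W8 - M6 - HQ: 24+23+25+22+12+18 = 124
HQ - Y2 - K4 - N7 - M6 - W8 - HQ: 24+23+25+23+12+21 = 128
HQ - Y2 - K4 - M6 - W8 - N7 - HQ: 24+23+4+12+22+20 = 105
HQ - Y2 - K4 - M6 - N7 - W8 - HQ: 24+23+4+23+22+21 = 117
HQ - Y2 - N7 - W8 - K4 - M6 - HQ: 24+4+22+16+4+18 = 88
HQ - Y2 - N7 - W8 - M6 - K4 - HQ: 24+4+22+12+4+14 = 80
… (46 more)
HQ - K4 - M6 - W8 - Y2 - N7 - HQ: 14+4+12+18+4+20 = 72  ← best
The minimum is 72.
One optimal route: HQ → K4 → M6 → W8 → Y2 → N7 → HQ (or its reverse).

Shortest round trip = 72 blocks.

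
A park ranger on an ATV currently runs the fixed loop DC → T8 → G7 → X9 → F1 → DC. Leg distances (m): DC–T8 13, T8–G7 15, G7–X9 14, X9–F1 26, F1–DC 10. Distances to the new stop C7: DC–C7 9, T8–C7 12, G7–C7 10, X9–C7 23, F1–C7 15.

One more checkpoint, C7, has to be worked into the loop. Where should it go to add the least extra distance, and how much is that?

Insertion cost between consecutive stops i–j is d(i,C7) + d(C7,j) − d(i,j):
  between DC and T8: 9 + 12 − 13 = 8
  between T8 and G7: 12 + 10 − 15 = 7
  between G7 and X9: 10 + 23 − 14 = 19
  between X9 and F1: 23 + 15 − 26 = 12
  between F1 and DC: 15 + 9 − 10 = 14
Cheapest insertion is between T8 and G7, adding 7.
New total = 78 + 7 = 85.

+7 m — insert C7 between T8 and G7.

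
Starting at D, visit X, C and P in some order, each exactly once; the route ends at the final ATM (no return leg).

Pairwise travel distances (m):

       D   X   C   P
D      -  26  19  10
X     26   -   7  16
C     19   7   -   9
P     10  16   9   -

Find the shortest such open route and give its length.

Minimum one-way distance = 26 m.

There are 3! = 6 possible orderings.
D→X→C→P: 26+7+9 = 42
D→X→P→C: 26+16+9 = 51
D→C→X→P: 19+7+16 = 42
D→C→P→X: 19+9+16 = 44
D→P→X→C: 10+16+7 = 33
D→P→C→X: 10+9+7 = 26
The minimum is 26.
One shortest path: D → P → C → X.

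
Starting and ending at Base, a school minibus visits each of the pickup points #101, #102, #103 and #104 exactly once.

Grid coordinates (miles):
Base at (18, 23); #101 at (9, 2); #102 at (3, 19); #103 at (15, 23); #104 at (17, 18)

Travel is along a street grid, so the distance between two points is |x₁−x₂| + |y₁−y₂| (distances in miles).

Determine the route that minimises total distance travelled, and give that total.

There are 12 distinct closed tours to check (reversals are equivalent).
Base-#101-#102-#103-#104-Base: 30+23+16+7+6 = 82
Base-#101-#102-#104-#103-Base: 30+23+15+7+3 = 78
Base-#101-#103-#102-#104-Base: 30+27+16+15+6 = 94
Base-#101-#103-#104-#102-Base: 30+27+7+15+19 = 98
Base-#101-#104-#102-#103-Base: 30+24+15+16+3 = 88
Base-#101-#104-#103-#102-Base: 30+24+7+16+19 = 96
Base-#102-#101-#103-#104-Base: 19+23+27+7+6 = 82
Base-#102-#101-#104-#103-Base: 19+23+24+7+3 = 76
Base-#102-#103-#101-#104-Base: 19+16+27+24+6 = 92
Base-#102-#104-#101-#103-Base: 19+15+24+27+3 = 88
Base-#103-#101-#102-#104-Base: 3+27+23+15+6 = 74
Base-#103-#102-#101-#104-Base: 3+16+23+24+6 = 72
The minimum is 72.
One optimal route: Base → #103 → #102 → #101 → #104 → Base (or its reverse).

72 miles — the shortest possible round trip.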